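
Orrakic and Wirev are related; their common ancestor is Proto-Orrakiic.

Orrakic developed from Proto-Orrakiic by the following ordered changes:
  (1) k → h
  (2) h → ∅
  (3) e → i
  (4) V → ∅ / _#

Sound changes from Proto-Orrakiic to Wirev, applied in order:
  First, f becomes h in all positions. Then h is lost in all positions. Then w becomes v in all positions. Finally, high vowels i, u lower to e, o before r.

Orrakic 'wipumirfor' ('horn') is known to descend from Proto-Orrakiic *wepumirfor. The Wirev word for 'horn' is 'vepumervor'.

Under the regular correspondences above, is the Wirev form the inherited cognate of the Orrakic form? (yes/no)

no

Derive the expected Wirev reflex of *wepumirfor:
Wirev: start from *wepumirfor.
  rule 1 (unconditioned shift): wepumirfor → wepumirhor
  rule 2 (h-loss): wepumirhor → wepumiror
  rule 3 (unconditioned shift): wepumiror → vepumiror
  rule 4 (pre-rhotic lowering): vepumiror → vepumeror
  ⇒ Wirev vepumeror
The regular Wirev reflex would be 'vepumeror', but the attested form is 'vepumervor'. The correspondence is irregular, so they are not cognates (the Wirev form has a different source).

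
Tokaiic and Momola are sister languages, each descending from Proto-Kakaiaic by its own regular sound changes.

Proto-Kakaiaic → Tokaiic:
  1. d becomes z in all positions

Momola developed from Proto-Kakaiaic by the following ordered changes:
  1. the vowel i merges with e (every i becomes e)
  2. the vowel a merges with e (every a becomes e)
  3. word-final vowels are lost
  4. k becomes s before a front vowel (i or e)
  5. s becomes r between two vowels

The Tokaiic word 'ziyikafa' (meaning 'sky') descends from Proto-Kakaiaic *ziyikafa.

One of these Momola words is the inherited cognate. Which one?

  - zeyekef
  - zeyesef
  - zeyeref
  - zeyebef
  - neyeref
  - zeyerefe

Momola: *ziyikafa
  ziyikafa → zeyekafa   [vowel merger]
  zeyekafa → zeyekefe   [vowel merger]
  zeyekefe → zeyekef   [apocope]
  zeyekef → zeyesef   [palatalisation]
  zeyesef → zeyeref   [rhotacism]
  giving Momola zeyeref.

zeyeref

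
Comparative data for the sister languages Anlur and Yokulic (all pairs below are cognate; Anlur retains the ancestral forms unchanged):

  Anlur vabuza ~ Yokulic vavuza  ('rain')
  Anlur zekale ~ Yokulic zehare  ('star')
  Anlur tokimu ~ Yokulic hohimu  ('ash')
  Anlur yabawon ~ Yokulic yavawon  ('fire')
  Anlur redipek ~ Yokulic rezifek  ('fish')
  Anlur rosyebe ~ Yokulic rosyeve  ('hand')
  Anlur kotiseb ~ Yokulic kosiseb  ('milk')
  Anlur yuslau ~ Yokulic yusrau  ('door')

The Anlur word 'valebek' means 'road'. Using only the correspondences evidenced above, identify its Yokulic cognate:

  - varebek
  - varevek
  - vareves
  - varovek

varevek

zekale ~ zehare — Anlur l corresponds to Yokulic r between vowels (before a front vowel).
rosyebe ~ rosyeve — Anlur b corresponds to Yokulic v between vowels (before a front vowel).
Applying these to Anlur 'valebek':
  valebek → varebek   (l→r between vowels (before a front vowel))
  varebek → varevek   (b→v between vowels (before a front vowel))
So the Yokulic cognate is 'varevek'.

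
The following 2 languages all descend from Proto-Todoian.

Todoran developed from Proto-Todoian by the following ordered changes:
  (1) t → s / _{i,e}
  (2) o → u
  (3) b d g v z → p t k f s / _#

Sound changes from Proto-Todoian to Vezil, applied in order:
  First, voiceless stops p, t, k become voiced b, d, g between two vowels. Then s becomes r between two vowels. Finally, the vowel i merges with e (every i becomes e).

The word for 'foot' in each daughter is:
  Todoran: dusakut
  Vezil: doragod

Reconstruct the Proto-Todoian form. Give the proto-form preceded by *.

*dosakod

Position 3: Todoran has s, Vezil has r. Taking the neighbouring segments as reconstructed: Todoran s can only go back to *s; Vezil r could go back to *s or *r — the one source consistent with every daughter is *s.
Position 5: Todoran has k, Vezil has g. Taking the neighbouring segments as reconstructed: Todoran k can only go back to *k; Vezil g could go back to *k or *g — the one source consistent with every daughter is *k.
This points to *dosakod. Verify forward in each daughter:
Todoran: *dosakod
  dosakod (rule 1 does not apply)
  dosakod → dusakud   [vowel merger]
  dusakud → dusakut   [final devoicing]
  giving Todoran dusakut.
Vezil: *dosakod > dosagod > doragod  (by intervocalic voicing, rhotacism)
No other proto-form is consistent with every reflex, so the reconstruction is *dosakod.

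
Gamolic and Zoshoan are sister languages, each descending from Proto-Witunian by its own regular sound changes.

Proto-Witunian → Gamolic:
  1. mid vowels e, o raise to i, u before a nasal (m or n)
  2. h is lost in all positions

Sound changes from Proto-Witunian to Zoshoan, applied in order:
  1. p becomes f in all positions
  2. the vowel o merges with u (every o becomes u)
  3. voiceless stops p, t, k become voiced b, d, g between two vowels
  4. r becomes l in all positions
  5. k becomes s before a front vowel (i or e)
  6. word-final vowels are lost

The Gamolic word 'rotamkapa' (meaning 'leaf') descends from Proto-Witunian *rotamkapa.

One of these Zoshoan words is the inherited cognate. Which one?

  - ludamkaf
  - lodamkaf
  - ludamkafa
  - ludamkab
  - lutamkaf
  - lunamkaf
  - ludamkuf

Zoshoan: *rotamkapa
  rotamkapa → rotamkafa   [unconditioned shift]
  rotamkafa → rutamkafa   [vowel merger]
  rutamkafa → rudamkafa   [intervocalic voicing]
  rudamkafa → ludamkafa   [unconditioned shift]
  ludamkafa (rule 5 does not apply)
  ludamkafa → ludamkaf   [apocope]
  giving Zoshoan ludamkaf.
Only 'ludamkaf' matches the regular Zoshoan development of *rotamkapa.

ludamkaf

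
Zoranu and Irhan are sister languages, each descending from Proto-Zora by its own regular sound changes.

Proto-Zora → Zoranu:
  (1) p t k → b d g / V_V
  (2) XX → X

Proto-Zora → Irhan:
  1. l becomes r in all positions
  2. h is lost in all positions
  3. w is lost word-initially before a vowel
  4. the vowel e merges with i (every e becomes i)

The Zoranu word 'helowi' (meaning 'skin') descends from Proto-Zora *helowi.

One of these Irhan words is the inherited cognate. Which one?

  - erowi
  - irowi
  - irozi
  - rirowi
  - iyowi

Irhan: *helowi
  helowi → herowi   [unconditioned shift]
  herowi → erowi   [h-loss]
  erowi (rule 3 does not apply)
  erowi → irowi   [vowel merger]
  giving Irhan irowi.
Among the options, 'irowi' alone shows every Irhan change applied in order.

irowi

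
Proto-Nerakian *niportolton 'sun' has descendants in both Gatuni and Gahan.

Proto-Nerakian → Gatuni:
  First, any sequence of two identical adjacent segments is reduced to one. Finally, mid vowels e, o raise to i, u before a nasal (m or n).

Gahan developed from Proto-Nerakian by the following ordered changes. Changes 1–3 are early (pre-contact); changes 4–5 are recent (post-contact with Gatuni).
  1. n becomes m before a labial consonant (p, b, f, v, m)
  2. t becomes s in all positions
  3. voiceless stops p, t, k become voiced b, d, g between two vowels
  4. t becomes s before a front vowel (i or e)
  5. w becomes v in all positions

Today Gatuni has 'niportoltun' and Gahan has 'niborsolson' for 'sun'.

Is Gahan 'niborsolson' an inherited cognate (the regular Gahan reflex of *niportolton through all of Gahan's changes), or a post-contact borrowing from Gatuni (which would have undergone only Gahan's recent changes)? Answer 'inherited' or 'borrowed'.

If inherited, *niportolton would pass through all of Gahan's changes:
Gahan: *niportolton
  niportolton (rule 1 does not apply)
  niportolton → niporsolson   [unconditioned shift]
  niporsolson → niborsolson   [intervocalic voicing]
  niborsolson (rule 4 does not apply)
  niborsolson (rule 5 does not apply)
  giving Gahan niborsolson.
If borrowed from Gatuni 'niportoltun' after the early changes, it would undergo only the recent ones:
  rule 4 (palatalisation): no change (niportoltun)
  rule 5 (unconditioned shift): no change (niportoltun)
  ⇒ as a loan: niportoltun
Gahan 'niborsolson' matches the inherited outcome exactly, so it is an inherited cognate, not a loan.

inherited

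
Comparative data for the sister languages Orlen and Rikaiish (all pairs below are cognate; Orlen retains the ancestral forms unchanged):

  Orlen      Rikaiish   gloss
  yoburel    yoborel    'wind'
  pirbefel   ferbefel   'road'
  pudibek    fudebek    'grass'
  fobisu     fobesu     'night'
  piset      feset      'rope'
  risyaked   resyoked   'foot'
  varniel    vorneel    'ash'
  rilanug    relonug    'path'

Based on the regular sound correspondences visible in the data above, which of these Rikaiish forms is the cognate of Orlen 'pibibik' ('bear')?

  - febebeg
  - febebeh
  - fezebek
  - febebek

pirbefel ~ ferbefel, piset ~ feset — Orlen p corresponds to Rikaiish f word-initially before a front vowel.
pudibek ~ fudebek — Orlen i corresponds to Rikaiish e after a consonant, before a labial obstruent.
fobisu ~ fobesu, piset ~ feset — Orlen i corresponds to Rikaiish e after a consonant, before a consonant other than r, m, n, p, b, f, v.
Applying these to Orlen 'pibibik':
  pibibik → fibibik   (p→f word-initially before a front vowel)
  fibibik → febibik   (i→e after a consonant, before a labial obstruent)
  febibik → febebik   (i→e after a consonant, before a labial obstruent)
  febebik → febebek   (i→e after a consonant, before a consonant other than r, m, n, p, b, f, v)
So the Rikaiish cognate is 'febebek'.

febebek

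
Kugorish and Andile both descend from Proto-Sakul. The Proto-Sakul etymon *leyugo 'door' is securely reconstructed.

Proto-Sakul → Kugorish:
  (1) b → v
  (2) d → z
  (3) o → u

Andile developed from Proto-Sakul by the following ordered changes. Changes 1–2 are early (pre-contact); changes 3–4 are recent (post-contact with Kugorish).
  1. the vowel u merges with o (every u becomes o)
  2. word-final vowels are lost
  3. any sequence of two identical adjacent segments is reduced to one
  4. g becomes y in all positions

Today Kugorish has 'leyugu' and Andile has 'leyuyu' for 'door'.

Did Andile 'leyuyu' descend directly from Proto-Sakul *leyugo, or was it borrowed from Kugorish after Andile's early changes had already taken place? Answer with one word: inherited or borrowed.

If inherited, *leyugo would pass through all of Andile's changes:
Andile: *leyugo > leyogo > leyog > leyoy  (by vowel merger, apocope, unconditioned shift)
If borrowed from Kugorish 'leyugu' after the early changes, it would undergo only the recent ones:
  rule 3 (degemination): no change (leyugu)
  rule 4 (unconditioned shift): leyugu → leyuyu
  ⇒ as a loan: leyuyu
Andile 'leyuyu' matches the loan outcome 'leyuyu', not the inherited 'leyoy' — it skipped the early Andile changes, so it was borrowed from Kugorish.

borrowed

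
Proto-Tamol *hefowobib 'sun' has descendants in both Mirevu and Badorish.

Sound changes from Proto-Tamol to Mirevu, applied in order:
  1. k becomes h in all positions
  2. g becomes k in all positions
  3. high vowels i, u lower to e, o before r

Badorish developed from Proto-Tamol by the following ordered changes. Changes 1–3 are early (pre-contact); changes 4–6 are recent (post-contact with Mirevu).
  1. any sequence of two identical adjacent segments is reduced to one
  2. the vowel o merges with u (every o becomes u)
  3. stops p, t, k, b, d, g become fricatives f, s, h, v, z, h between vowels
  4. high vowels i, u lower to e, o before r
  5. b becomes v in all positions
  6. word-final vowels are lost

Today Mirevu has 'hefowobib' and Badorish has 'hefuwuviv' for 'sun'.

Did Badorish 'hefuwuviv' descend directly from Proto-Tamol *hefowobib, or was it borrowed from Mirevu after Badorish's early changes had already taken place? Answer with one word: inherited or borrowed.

If inherited, *hefowobib would pass through all of Badorish's changes:
Badorish: start from *hefowobib.
  rule 1: no change — hefowobib
  rule 2 (vowel merger): hefowobib → hefuwubib
  rule 3 (intervocalic lenition): hefuwubib → hefuwuvib
  rule 4: no change — hefuwuvib
  rule 5 (unconditioned shift): hefuwuvib → hefuwuviv
  rule 6: no change — hefuwuviv
  ⇒ Badorish hefuwuviv
If borrowed from Mirevu 'hefowobib' after the early changes, it would undergo only the recent ones:
  rule 4 (pre-rhotic lowering): no change (hefowobib)
  rule 5 (unconditioned shift): hefowobib → hefowoviv
  rule 6 (apocope): no change (hefowoviv)
  ⇒ as a loan: hefowoviv
Badorish 'hefuwuviv' matches the inherited outcome exactly, so it is an inherited cognate, not a loan.

inherited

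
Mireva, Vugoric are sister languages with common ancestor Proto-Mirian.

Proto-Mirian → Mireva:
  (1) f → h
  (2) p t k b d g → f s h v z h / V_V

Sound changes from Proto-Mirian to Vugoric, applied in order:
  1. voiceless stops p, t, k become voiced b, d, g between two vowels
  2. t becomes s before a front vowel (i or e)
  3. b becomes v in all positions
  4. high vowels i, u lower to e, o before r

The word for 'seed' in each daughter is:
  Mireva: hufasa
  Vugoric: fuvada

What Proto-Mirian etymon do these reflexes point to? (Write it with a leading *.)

Position 5: Mireva has s, Vugoric has d. Taking the neighbouring segments as reconstructed: Mireva s could go back to *t or *s; Vugoric d could go back to *t or *d — the one source consistent with every daughter is *t.
Position 3: Mireva has f, Vugoric has v. In Mireva, f can only continue *p, so the proto-segment is *p.
Verify the candidate proto-form against each daughter:
Mireva: *fupata
  fupata → hupata   [unconditioned shift]
  hupata → hufasa   [intervocalic lenition]
  giving Mireva hufasa.
Vugoric: *fupata
  fupata → fubada   [intervocalic voicing]
  fubada (rule 2 does not apply)
  fubada → fuvada   [unconditioned shift]
  fuvada (rule 4 does not apply)
  giving Vugoric fuvada.
Only *fupata yields all of Mireva hufasa, Vugoric fuvada.

*fupata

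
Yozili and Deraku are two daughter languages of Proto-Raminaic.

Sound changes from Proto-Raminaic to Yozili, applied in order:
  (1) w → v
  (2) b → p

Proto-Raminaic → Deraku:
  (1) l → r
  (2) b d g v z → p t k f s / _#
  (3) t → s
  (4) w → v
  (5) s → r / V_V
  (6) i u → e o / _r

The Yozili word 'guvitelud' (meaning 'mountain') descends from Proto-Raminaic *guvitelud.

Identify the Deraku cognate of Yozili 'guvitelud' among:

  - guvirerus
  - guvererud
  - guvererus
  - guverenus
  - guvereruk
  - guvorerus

Deraku: *guvitelud
  guvitelud → guviterud   [unconditioned shift]
  guviterud → guviterut   [final devoicing]
  guviterut → guviserus   [unconditioned shift]
  guviserus (rule 4 does not apply)
  guviserus → guvirerus   [rhotacism]
  guvirerus → guvererus   [pre-rhotic lowering]
  giving Deraku guvererus.
Only 'guvererus' matches the regular Deraku development of *guvitelud.

guvererus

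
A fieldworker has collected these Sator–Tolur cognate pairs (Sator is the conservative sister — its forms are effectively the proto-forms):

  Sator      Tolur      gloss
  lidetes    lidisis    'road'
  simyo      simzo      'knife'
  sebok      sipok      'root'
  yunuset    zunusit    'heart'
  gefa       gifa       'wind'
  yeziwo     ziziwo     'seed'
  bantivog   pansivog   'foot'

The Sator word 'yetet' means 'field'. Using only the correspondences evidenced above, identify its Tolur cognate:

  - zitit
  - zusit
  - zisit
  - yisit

yeziwo ~ ziziwo — Sator y corresponds to Tolur z word-initially before a front vowel.
lidetes ~ lidisis, yunuset ~ zunusit — Sator e corresponds to Tolur i after a consonant, before a consonant other than r, m, n, p, b, f, v.
lidetes ~ lidisis — Sator t corresponds to Tolur s between vowels (before a front vowel).
Applying these to Sator 'yetet':
  yetet → zetet   (y→z word-initially before a front vowel)
  zetet → zitet   (e→i after a consonant, before a consonant other than r, m, n, p, b, f, v)
  zitet → ziset   (t→s between vowels (before a front vowel))
  ziset → zisit   (e→i after a consonant, before a consonant other than r, m, n, p, b, f, v)
So the Tolur cognate is 'zisit'.

zisit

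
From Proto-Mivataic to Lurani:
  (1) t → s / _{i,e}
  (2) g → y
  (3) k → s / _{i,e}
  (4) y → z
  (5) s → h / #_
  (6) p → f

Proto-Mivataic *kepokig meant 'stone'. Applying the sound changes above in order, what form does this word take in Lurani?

Lurani: start from *kepokig.
  rule 1: no change — kepokig
  rule 2 (unconditioned shift): kepokig → kepokiy
  rule 3 (palatalisation): kepokiy → seposiy
  rule 4 (unconditioned shift): seposiy → seposiz
  rule 5 (debuccalisation): seposiz → heposiz
  rule 6 (unconditioned shift): heposiz → hefosiz
  ⇒ Lurani hefosiz

hefosiz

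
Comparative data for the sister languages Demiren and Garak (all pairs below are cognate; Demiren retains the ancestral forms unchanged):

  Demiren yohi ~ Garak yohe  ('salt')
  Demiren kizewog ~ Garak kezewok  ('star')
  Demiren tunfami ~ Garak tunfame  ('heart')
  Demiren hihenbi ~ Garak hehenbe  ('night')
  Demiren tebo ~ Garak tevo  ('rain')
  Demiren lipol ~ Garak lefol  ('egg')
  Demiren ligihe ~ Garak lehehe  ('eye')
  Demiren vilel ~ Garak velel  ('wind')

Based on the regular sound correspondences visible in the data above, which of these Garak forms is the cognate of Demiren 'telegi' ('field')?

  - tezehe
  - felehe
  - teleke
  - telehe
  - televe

ligihe ~ lehehe — Demiren g corresponds to Garak h between vowels (before a front vowel).
yohi ~ yohe, tunfami ~ tunfame — Demiren i corresponds to Garak e word-finally.
Applying these to Demiren 'telegi':
  telegi → telehi   (g→h between vowels (before a front vowel))
  telehi → telehe   (i→e word-finally)
So the Garak cognate is 'telehe'.

telehe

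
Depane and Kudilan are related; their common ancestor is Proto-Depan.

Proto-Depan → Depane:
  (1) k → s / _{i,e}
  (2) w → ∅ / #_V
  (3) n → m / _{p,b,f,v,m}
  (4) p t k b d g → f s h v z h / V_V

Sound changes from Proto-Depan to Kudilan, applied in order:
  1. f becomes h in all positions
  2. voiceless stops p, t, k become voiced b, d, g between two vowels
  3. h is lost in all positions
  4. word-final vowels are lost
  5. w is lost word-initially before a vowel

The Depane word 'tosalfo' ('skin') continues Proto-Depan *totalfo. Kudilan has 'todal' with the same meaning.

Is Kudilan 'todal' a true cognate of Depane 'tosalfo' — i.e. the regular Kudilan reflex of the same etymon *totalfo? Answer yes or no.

yes

Derive the expected Kudilan reflex of *totalfo:
Kudilan: *totalfo > totalho > todalho > todalo > todal  (by unconditioned shift, intervocalic voicing, h-loss, apocope)
Kudilan 'todal' matches the regular reflex exactly, so the pair is cognate.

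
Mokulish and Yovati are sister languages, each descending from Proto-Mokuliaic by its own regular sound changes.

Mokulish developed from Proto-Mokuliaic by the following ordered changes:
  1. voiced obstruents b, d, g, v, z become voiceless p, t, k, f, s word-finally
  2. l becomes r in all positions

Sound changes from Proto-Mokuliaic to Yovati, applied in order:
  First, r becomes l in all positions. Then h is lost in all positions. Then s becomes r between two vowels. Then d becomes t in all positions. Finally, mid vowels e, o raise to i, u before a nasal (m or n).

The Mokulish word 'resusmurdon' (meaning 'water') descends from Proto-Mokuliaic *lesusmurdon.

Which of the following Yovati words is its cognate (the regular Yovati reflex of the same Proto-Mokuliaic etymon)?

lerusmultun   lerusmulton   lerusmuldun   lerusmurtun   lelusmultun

Yovati: *lesusmurdon > lesusmuldon > lerusmuldon > lerusmulton > lerusmultun  (by unconditioned shift, rhotacism, unconditioned shift, pre-nasal raising)
Only 'lerusmultun' matches the regular Yovati development of *lesusmurdon.

lerusmultun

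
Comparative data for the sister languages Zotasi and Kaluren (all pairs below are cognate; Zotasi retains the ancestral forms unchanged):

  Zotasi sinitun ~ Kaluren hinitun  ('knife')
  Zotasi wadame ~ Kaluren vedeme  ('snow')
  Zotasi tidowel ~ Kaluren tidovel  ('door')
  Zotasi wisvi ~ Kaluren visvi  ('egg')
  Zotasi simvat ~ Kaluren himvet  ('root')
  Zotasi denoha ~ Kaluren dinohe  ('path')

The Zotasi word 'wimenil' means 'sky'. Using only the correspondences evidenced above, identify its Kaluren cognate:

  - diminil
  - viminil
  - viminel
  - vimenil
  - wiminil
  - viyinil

viminil

wisvi ~ visvi — Zotasi w corresponds to Kaluren v word-initially before a front vowel.
denoha ~ dinohe — Zotasi e corresponds to Kaluren i after a consonant, before a nasal.
Applying these to Zotasi 'wimenil':
  wimenil → vimenil   (w→v word-initially before a front vowel)
  vimenil → viminil   (e→i after a consonant, before a nasal)
So the Kaluren cognate is 'viminil'.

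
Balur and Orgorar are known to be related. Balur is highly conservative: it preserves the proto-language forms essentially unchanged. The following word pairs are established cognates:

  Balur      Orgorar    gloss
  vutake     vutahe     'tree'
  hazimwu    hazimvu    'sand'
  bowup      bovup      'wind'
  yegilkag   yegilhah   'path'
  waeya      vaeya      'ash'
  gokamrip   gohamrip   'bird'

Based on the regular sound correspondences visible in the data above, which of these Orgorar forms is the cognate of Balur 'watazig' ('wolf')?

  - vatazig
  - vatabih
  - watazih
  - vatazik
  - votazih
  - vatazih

vatazih

waeya ~ vaeya — Balur w corresponds to Orgorar v word-initially before a back vowel.
yegilkag ~ yegilhah — Balur g corresponds to Orgorar h word-finally.
Applying these to Balur 'watazig':
  watazig → vatazig   (w→v word-initially before a back vowel)
  vatazig → vatazih   (g→h word-finally)
So the Orgorar cognate is 'vatazih'.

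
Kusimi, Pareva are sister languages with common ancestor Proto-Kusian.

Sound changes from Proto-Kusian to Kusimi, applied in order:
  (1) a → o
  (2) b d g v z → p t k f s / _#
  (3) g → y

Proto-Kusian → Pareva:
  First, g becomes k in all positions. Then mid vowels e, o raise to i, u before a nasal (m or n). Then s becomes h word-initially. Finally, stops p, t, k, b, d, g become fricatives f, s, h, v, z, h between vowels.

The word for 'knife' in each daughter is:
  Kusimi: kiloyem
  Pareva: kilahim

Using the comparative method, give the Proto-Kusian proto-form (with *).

Position 4: Kusimi has o, Pareva has a. Pareva preserves a here (none of its changes turn any other segment into a), so the proto-segment is *a.
Position 5: Kusimi has y, Pareva has h. Taking the neighbouring segments as reconstructed: Kusimi y could go back to *g or *y; Pareva h could go back to *k or *g or *h — the one source consistent with every daughter is *g.
Position 6: Kusimi has e, Pareva has i. Kusimi preserves e here (none of its changes turn any other segment into e), so the proto-segment is *e.
Continuing position by position gives *kilagem; check it forward:
Kusimi: *kilagem
  kilagem → kilogem   [vowel merger]
  kilogem (rule 2 does not apply)
  kilogem → kiloyem   [unconditioned shift]
  giving Kusimi kiloyem.
Pareva: *kilagem > kilakem > kilakim > kilahim  (by unconditioned shift, pre-nasal raising, intervocalic lenition)
*kilagem is the unique common source.

*kilagem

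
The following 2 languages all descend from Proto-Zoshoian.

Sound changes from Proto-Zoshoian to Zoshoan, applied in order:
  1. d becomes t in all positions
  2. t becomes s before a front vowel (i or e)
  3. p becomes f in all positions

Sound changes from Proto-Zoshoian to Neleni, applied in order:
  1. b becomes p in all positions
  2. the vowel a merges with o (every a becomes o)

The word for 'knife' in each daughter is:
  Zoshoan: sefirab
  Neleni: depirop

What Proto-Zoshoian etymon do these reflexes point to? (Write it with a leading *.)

*depirab

Position 1: Zoshoan has s, Neleni has d. Neleni preserves d here (none of its changes turn any other segment into d), so the proto-segment is *d.
Position 3: Zoshoan has f, Neleni has p. Taking the neighbouring segments as reconstructed: Zoshoan f could go back to *p or *f; Neleni p could go back to *p or *b — the one source consistent with every daughter is *p.
Position 7: Zoshoan has b, Neleni has p. Zoshoan preserves b here (none of its changes turn any other segment into b), so the proto-segment is *b.
Continuing position by position gives *depirab; check it forward:
Zoshoan: *depirab > tepirab > sepirab > sefirab  (by unconditioned shift, palatalisation, unconditioned shift)
Neleni: *depirab > depirap > depirop  (by unconditioned shift, vowel merger)
Only *depirab yields all of Zoshoan sefirab, Neleni depirop.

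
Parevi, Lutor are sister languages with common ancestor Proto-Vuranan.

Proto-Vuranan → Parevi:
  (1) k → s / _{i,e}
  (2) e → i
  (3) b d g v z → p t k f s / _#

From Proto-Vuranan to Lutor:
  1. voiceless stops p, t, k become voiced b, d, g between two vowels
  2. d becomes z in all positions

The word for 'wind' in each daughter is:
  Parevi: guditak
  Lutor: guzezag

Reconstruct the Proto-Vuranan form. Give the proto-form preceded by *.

Position 3: Parevi has d, Lutor has z. Parevi preserves d here (none of its changes turn any other segment into d), so the proto-segment is *d.
Position 7: Parevi has k, Lutor has g. Taking the neighbouring segments as reconstructed: Parevi k could go back to *k or *g; Lutor g can only go back to *g — the one source consistent with every daughter is *g.
Position 5: Parevi has t, Lutor has z. Taking the neighbouring segments as reconstructed: Parevi t can only go back to *t; Lutor z could go back to *t or *d or *z — the one source consistent with every daughter is *t.
Continuing position by position gives *gudetag; check it forward:
Parevi: start from *gudetag.
  rule 1: no change — gudetag
  rule 2 (vowel merger): gudetag → guditag
  rule 3 (final devoicing): guditag → guditak
  ⇒ Parevi guditak
Lutor: start from *gudetag.
  rule 1 (intervocalic voicing): gudetag → gudedag
  rule 2 (unconditioned shift): gudedag → guzezag
  ⇒ Lutor guzezag
*gudetag is the unique common source.

*gudetag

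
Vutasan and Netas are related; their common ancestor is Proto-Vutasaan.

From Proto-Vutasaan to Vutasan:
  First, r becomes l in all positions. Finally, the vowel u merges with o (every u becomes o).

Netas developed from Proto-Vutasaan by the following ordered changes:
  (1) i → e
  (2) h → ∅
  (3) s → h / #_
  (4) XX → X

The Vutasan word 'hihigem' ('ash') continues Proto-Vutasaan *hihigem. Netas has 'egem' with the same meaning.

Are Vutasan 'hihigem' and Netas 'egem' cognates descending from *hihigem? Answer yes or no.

yes

Derive the expected Netas reflex of *hihigem:
Netas: start from *hihigem.
  rule 1 (vowel merger): hihigem → hehegem
  rule 2 (h-loss): hehegem → eegem
  rule 3: no change — eegem
  rule 4 (degemination): eegem → egem
  ⇒ Netas egem
Netas 'egem' matches the regular reflex exactly, so the pair is cognate.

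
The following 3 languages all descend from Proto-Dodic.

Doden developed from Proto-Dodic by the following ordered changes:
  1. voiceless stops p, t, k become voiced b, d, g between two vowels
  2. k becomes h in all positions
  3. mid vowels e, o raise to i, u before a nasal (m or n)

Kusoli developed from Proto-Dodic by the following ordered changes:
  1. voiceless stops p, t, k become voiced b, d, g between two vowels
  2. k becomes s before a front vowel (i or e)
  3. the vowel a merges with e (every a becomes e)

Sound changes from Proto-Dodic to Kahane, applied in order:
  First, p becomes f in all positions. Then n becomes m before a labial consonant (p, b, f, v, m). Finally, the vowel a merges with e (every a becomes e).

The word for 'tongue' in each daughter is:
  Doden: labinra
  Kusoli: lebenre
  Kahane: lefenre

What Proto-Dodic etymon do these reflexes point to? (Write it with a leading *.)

*lapenra

Position 4: Doden has i, Kusoli has e, Kahane has e. Taking the neighbouring segments as reconstructed: Doden i could go back to *e or *i; Kusoli e could go back to *a or *e; Kahane e could go back to *a or *e — the one source consistent with every daughter is *e.
Position 3: Doden has b, Kusoli has b, Kahane has f. Taking the neighbouring segments as reconstructed: Doden b could go back to *p or *b; Kusoli b could go back to *p or *b; Kahane f could go back to *p or *f — the one source consistent with every daughter is *p.
Position 7: Doden has a, Kusoli has e, Kahane has e. Doden preserves a here (none of its changes turn any other segment into a), so the proto-segment is *a.
This points to *lapenra. Verify forward in each daughter:
Doden: start from *lapenra.
  rule 1 (intervocalic voicing): lapenra → labenra
  rule 2: no change — labenra
  rule 3 (pre-nasal raising): labenra → labinra
  ⇒ Doden labinra
Kusoli: start from *lapenra.
  rule 1 (intervocalic voicing): lapenra → labenra
  rule 2: no change — labenra
  rule 3 (vowel merger): labenra → lebenre
  ⇒ Kusoli lebenre
Kahane: start from *lapenra.
  rule 1 (unconditioned shift): lapenra → lafenra
  rule 2: no change — lafenra
  rule 3 (vowel merger): lafenra → lefenre
  ⇒ Kahane lefenre
No other proto-form is consistent with every reflex, so the reconstruction is *lapenra.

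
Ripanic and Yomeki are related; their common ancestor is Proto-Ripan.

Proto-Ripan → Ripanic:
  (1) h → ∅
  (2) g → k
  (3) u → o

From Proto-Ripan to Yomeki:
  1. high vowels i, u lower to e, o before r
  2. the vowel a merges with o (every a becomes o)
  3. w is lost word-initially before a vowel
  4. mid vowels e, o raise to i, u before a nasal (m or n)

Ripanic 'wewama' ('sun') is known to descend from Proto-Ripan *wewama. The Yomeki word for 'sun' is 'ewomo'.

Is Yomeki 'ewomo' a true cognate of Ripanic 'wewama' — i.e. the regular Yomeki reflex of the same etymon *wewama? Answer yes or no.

Derive the expected Yomeki reflex of *wewama:
Yomeki: *wewama > wewomo > ewomo > ewumo  (by vowel merger, glide loss, pre-nasal raising)
The regular Yomeki reflex would be 'ewumo', but the attested form is 'ewomo'. The correspondence is irregular, so they are not cognates (the Yomeki form has a different source).

no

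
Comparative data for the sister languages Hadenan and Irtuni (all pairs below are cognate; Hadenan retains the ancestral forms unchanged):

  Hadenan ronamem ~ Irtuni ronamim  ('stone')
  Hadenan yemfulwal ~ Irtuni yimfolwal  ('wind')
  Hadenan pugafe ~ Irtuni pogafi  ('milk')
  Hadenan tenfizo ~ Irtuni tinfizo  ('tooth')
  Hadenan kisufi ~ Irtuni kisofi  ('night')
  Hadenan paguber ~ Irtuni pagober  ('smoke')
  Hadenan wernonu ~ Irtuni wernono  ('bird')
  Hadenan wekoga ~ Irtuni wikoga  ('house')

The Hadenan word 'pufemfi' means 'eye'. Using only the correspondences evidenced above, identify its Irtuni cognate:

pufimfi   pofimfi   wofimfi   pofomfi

kisufi ~ kisofi — Hadenan u corresponds to Irtuni o after a consonant, before a labial obstruent.
ronamem ~ ronamim, yemfulwal ~ yimfolwal — Hadenan e corresponds to Irtuni i after a consonant, before a nasal.
Applying these to Hadenan 'pufemfi':
  pufemfi → pofemfi   (u→o after a consonant, before a labial obstruent)
  pofemfi → pofimfi   (e→i after a consonant, before a nasal)
So the Irtuni cognate is 'pofimfi'.

pofimfi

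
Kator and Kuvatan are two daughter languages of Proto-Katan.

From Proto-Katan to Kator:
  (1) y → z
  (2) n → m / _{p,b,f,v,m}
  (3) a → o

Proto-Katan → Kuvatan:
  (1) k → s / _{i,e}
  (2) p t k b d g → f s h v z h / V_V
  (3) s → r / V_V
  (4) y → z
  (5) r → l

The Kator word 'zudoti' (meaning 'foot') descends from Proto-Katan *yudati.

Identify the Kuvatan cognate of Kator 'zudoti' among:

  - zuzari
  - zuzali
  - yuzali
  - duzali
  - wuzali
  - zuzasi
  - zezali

Kuvatan: *yudati
  yudati (rule 1 does not apply)
  yudati → yuzasi   [intervocalic lenition]
  yuzasi → yuzari   [rhotacism]
  yuzari → zuzari   [unconditioned shift]
  zuzari → zuzali   [unconditioned shift]
  giving Kuvatan zuzali.
Only 'zuzali' matches the regular Kuvatan development of *yudati.

zuzali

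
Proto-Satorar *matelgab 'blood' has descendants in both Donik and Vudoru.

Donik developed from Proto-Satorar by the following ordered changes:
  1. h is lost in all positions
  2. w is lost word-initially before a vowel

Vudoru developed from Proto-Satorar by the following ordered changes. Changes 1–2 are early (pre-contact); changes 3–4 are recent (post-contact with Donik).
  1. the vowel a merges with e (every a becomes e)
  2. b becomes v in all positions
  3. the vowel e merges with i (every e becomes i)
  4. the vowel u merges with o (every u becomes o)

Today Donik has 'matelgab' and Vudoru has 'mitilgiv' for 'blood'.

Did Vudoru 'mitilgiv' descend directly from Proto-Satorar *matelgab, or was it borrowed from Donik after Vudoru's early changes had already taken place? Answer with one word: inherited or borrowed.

If inherited, *matelgab would pass through all of Vudoru's changes:
Vudoru: *matelgab
  matelgab → metelgeb   [vowel merger]
  metelgeb → metelgev   [unconditioned shift]
  metelgev → mitilgiv   [vowel merger]
  mitilgiv (rule 4 does not apply)
  giving Vudoru mitilgiv.
If borrowed from Donik 'matelgab' after the early changes, it would undergo only the recent ones:
  rule 3 (vowel merger): matelgab → matilgab
  rule 4 (vowel merger): no change (matilgab)
  ⇒ as a loan: matilgab
Vudoru 'mitilgiv' matches the inherited outcome exactly, so it is an inherited cognate, not a loan.

inherited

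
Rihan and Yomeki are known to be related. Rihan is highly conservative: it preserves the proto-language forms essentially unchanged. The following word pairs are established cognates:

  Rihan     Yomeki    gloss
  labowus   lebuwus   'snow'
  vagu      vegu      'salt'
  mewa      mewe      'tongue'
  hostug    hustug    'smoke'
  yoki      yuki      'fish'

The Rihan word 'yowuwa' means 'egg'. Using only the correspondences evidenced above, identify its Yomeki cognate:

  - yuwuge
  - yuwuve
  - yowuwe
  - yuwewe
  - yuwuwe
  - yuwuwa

labowus ~ lebuwus, hostug ~ hustug — Rihan o corresponds to Yomeki u after a consonant, before a consonant other than r, m, n, p, b, f, v.
mewa ~ mewe — Rihan a corresponds to Yomeki e word-finally.
Applying these to Rihan 'yowuwa':
  yowuwa → yuwuwa   (o→u after a consonant, before a consonant other than r, m, n, p, b, f, v)
  yuwuwa → yuwuwe   (a→e word-finally)
So the Yomeki cognate is 'yuwuwe'.

yuwuwe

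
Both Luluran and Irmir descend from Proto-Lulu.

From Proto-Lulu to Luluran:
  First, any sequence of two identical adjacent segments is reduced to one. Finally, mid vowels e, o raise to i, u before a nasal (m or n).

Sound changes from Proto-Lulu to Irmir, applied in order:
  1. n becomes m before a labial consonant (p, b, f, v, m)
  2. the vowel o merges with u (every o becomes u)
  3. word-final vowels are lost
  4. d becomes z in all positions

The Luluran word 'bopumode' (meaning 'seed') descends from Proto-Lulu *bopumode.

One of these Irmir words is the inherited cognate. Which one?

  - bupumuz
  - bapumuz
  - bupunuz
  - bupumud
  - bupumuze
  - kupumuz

Irmir: start from *bopumode.
  rule 1: no change — bopumode
  rule 2 (vowel merger): bopumode → bupumude
  rule 3 (apocope): bupumude → bupumud
  rule 4 (unconditioned shift): bupumud → bupumuz
  ⇒ Irmir bupumuz
Among the options, 'bupumuz' alone shows every Irmir change applied in order.

bupumuz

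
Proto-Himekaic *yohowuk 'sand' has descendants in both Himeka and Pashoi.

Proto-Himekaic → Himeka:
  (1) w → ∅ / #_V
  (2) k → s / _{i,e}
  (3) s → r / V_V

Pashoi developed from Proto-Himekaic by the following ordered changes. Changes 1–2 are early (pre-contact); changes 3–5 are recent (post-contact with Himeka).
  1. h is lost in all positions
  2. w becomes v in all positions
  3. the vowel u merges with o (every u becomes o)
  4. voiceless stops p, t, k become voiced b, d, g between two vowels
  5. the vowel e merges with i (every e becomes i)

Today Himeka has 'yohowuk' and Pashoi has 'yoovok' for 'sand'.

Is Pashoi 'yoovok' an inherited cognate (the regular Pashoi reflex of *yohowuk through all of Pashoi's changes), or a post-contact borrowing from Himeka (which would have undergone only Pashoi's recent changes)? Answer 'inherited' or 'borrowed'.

If inherited, *yohowuk would pass through all of Pashoi's changes:
Pashoi: *yohowuk > yoowuk > yoovuk > yoovok  (by h-loss, unconditioned shift, vowel merger)
If borrowed from Himeka 'yohowuk' after the early changes, it would undergo only the recent ones:
  rule 3 (vowel merger): yohowuk → yohowok
  rule 4 (intervocalic voicing): no change (yohowok)
  rule 5 (vowel merger): no change (yohowok)
  ⇒ as a loan: yohowok
Pashoi 'yoovok' matches the inherited outcome exactly, so it is an inherited cognate, not a loan.

inherited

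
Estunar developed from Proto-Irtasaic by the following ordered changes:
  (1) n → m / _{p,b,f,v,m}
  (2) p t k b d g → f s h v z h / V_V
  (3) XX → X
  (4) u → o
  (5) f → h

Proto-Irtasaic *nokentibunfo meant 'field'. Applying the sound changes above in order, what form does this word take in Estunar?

nohentivomho

Estunar: start from *nokentibunfo.
  rule 1 (nasal place assimilation): nokentibunfo → nokentibumfo
  rule 2 (intervocalic lenition): nokentibumfo → nohentivumfo
  rule 3: no change — nohentivumfo
  rule 4 (vowel merger): nohentivumfo → nohentivomfo
  rule 5 (unconditioned shift): nohentivomfo → nohentivomho
  ⇒ Estunar nohentivomho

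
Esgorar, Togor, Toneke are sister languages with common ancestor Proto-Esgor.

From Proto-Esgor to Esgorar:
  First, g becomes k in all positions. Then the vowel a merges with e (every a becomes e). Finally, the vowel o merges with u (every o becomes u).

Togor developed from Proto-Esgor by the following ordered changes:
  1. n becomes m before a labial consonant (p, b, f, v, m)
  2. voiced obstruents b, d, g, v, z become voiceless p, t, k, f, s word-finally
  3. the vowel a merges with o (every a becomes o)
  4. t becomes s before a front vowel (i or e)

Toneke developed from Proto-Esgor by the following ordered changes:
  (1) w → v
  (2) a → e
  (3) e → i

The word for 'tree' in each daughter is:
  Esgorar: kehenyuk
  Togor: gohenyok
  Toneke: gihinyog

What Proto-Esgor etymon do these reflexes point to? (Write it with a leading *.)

*gahenyog

Position 2: Esgorar has e, Togor has o, Toneke has i. Taking the neighbouring segments as reconstructed: Esgorar e could go back to *a or *e; Togor o could go back to *a or *o; Toneke i could go back to *a or *e or *i — the one source consistent with every daughter is *a.
Position 1: Esgorar has k, Togor has g, Toneke has g. Togor preserves g here (none of its changes turn any other segment into g), so the proto-segment is *g.
Position 8: Esgorar has k, Togor has k, Toneke has g. Toneke preserves g here (none of its changes turn any other segment into g), so the proto-segment is *g.
This points to *gahenyog. Verify forward in each daughter:
Esgorar: start from *gahenyog.
  rule 1 (unconditioned shift): gahenyog → kahenyok
  rule 2 (vowel merger): kahenyok → kehenyok
  rule 3 (vowel merger): kehenyok → kehenyuk
  ⇒ Esgorar kehenyuk
Togor: start from *gahenyog.
  rule 1: no change — gahenyog
  rule 2 (final devoicing): gahenyog → gahenyok
  rule 3 (vowel merger): gahenyok → gohenyok
  rule 4: no change — gohenyok
  ⇒ Togor gohenyok
Toneke: *gahenyog > gehenyog > gihinyog  (by vowel merger, vowel merger)
Only *gahenyog yields all of Esgorar kehenyuk, Togor gohenyok, Toneke gihinyog.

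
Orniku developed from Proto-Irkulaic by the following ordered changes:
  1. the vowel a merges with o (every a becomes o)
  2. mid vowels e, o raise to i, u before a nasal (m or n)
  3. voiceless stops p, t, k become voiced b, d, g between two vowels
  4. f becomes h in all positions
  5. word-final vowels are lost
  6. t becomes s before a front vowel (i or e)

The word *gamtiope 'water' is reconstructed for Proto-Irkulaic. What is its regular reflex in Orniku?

gumsiob

Orniku: start from *gamtiope.
  rule 1 (vowel merger): gamtiope → gomtiope
  rule 2 (pre-nasal raising): gomtiope → gumtiope
  rule 3 (intervocalic voicing): gumtiope → gumtiobe
  rule 4: no change — gumtiobe
  rule 5 (apocope): gumtiobe → gumtiob
  rule 6 (palatalisation): gumtiob → gumsiob
  ⇒ Orniku gumsiob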